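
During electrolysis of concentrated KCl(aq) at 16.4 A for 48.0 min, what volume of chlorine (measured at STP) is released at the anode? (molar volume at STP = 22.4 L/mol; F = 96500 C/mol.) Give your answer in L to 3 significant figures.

Q = It = 16.4 × 2880 = 47230 C
n(e⁻) = 47230 / 96500 = 0.4894 mol
2Cl⁻ → Cl₂ + 2e⁻, so n(Cl₂) = 0.4894 / 2 = 0.2447 mol
V = 0.2447 × 22.4 = 5.481 L

5.48 L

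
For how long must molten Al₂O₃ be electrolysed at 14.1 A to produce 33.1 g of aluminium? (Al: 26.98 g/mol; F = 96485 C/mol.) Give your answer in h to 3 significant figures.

n(Al) = 33.1 / 26.98 = 1.227 mol
Al³⁺ + 3e⁻ → Al, so n(e⁻) = 3 × 1.227 = 3.681 mol
Q = 3.681 × 96485 = 3.552×10^5 C
t = Q / I = 3.552×10^5 / 14.1 = 25190 s = 7.00 h

7.00 h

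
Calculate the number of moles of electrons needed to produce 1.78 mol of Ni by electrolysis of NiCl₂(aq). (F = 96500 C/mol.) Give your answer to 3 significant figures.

Ni²⁺ + 2e⁻ → Ni, so n(e⁻) = 2 × 1.78 = 3.560 mol

3.56 mol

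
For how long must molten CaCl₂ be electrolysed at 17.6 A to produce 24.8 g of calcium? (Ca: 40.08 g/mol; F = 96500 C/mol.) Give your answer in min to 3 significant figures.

n(Ca) = 24.8 / 40.08 = 0.6188 mol
Ca²⁺ + 2e⁻ → Ca, so n(e⁻) = 2 × 0.6188 = 1.238 mol
Q = 1.238 × 96500 = 1.195×10^5 C
t = Q / I = 1.195×10^5 / 17.6 = 6790 s = 113 min

113 min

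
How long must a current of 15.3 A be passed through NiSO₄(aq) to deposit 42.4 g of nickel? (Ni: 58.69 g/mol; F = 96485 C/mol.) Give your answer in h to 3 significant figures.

2.53 h

n(Ni) = 42.4 / 58.69 = 0.7224 mol
Ni²⁺ + 2e⁻ → Ni, so n(e⁻) = 2 × 0.7224 = 1.445 mol
Q = 1.445 × 96485 = 1.394×10^5 C
t = Q / I = 1.394×10^5 / 15.3 = 9111 s = 2.53 h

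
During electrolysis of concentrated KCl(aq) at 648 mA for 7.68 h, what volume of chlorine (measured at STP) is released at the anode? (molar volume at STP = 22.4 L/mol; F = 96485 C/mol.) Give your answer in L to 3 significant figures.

2.08 L

Q = 0.648 A × 27648 s = 17920 C
n(e⁻) = Q/F = 17920/96485 = 0.1857 mol
2Cl⁻ → Cl₂ + 2e⁻, so n(Cl₂) = 0.1857 / 2 = 0.09285 mol
V = 0.09285 × 22.4 = 2.080 L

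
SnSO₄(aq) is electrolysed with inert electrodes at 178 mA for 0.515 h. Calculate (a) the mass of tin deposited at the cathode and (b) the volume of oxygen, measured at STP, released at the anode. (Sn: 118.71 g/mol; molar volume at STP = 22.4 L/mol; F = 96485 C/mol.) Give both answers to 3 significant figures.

0.203 g Sn; 0.0192 L O₂

Q = 0.178 × 1854 = 330.0 C; n(e⁻) = 330.0 / 96485 = 0.003420 mol
Cathode: Sn²⁺ + 2e⁻ → Sn → n(Sn) = 0.003420/2 = 0.001710 mol → 0.203 g
Anode: 2H₂O → O₂ + 4H⁺ + 4e⁻ → n(O₂) = 0.003420/4 = 8.550×10^-4 mol → 0.0192 L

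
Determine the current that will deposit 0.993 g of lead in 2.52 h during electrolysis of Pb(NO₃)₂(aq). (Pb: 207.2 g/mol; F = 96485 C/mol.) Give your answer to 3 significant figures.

n(Pb) = 0.993 / 207.2 = 0.004792 mol
Pb²⁺ + 2e⁻ → Pb, so n(e⁻) = 2 × 0.004792 = 0.009584 mol
Q = 0.009584 × 96485 = 924.7 C
I = Q / t = 924.7 / 9072 s = 0.102 A

0.102 A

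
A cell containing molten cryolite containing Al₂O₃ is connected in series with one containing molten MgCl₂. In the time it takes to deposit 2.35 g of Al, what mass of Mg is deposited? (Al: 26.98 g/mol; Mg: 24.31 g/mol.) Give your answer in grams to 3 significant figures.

n(Al) = 2.35 / 26.98 = 0.08710 mol
Al³⁺ + 3e⁻ → Al, so n(e⁻) = 3 × 0.08710 = 0.2613 mol
In series, the same 0.2613 mol of electrons flows through the second cell.
Mg²⁺ + 2e⁻ → Mg, so n(Mg) = 0.2613 / 2 = 0.1307 mol
m(Mg) = 0.1307 × 24.31 = 3.18 g

3.18 g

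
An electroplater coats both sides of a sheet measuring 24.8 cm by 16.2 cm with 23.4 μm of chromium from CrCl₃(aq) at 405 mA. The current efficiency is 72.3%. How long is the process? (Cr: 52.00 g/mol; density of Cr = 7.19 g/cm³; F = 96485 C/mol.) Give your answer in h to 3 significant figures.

Plated area = 2 × 24.8 × 16.2 = 803.5 cm²
Volume = 803.5 × 23.4×10⁻⁴ cm = 1.880 cm³
m(Cr) = 1.880 × 7.19 = 13.52 g
n(Cr) = 13.52 / 52.00 = 0.2600 mol; n(e⁻) = 3 × 0.2600 = 0.7800 mol
Q = 0.7800 × 96485 / 0.723 = 1.041×10^5 C
t = 1.041×10^5 / 0.405 = 2.570×10^5 s = 71.4 h

71.4 h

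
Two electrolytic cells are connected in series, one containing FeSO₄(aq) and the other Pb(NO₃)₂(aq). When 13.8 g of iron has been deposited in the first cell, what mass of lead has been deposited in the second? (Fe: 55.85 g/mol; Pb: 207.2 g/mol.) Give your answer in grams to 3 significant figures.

n(Fe) = 13.8 / 55.85 = 0.2471 mol
Fe²⁺ + 2e⁻ → Fe, so n(e⁻) = 2 × 0.2471 = 0.4942 mol
Same current for the same time ⇒ same n(e⁻) = 0.4942 mol in both cells.
Pb²⁺ + 2e⁻ → Pb, so n(Pb) = 0.4942 / 2 = 0.2471 mol
m(Pb) = 0.2471 × 207.2 = 51.2 g

51.2 g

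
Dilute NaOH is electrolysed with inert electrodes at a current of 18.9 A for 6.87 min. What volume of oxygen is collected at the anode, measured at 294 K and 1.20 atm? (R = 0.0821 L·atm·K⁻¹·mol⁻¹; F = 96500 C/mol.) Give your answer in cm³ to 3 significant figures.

406 cm³

Charge passed = 18.9 × 412.2 = 7791 C
n(e⁻) = Q/F = 7791/96500 = 0.08074 mol
2H₂O → O₂ + 4H⁺ + 4e⁻, so n(O₂) = 0.08074 / 4 = 0.02019 mol
V = nRT/P = 0.02019 × 0.0821 × 294 / 1.20 = 0.4061 L
= 406 cm³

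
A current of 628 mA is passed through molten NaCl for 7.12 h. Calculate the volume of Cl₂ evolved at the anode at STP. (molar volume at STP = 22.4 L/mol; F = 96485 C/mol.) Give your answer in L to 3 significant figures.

1.87 L

Q = 0.628 A × 25632 s = 16100 C
Moles of electrons = 16100 / 96485 = 0.1669 mol
2Cl⁻ → Cl₂ + 2e⁻, so n(Cl₂) = 0.1669 / 2 = 0.08345 mol
V = 0.08345 × 22.4 = 1.869 L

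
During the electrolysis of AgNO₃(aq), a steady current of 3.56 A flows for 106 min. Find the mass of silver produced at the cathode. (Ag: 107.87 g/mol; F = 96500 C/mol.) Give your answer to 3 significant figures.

Q = 3.56 A × 6360 s = 22640 C
n(e⁻) = 22640 / 96500 = 0.2346 mol
Ag⁺ + e⁻ → Ag, so n(Ag) = 0.2346 mol
m = 0.2346 × 107.87 = 25.3 g

25.3 g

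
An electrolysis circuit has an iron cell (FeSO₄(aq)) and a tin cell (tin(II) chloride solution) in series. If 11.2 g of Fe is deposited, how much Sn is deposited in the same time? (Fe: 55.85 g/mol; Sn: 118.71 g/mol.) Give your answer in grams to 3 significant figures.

23.8 g

n(Fe) = 11.2 / 55.85 = 0.2005 mol
Fe²⁺ + 2e⁻ → Fe, so n(e⁻) = 2 × 0.2005 = 0.4010 mol
In series, the same 0.4010 mol of electrons flows through the second cell.
Sn²⁺ + 2e⁻ → Sn, so n(Sn) = 0.4010 / 2 = 0.2005 mol
m(Sn) = 0.2005 × 118.71 = 23.8 g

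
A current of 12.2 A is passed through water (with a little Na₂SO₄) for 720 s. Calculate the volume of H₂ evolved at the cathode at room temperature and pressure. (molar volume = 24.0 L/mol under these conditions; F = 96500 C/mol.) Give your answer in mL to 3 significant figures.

Q = 12.2 A × 720 s = 8784 C
Moles of electrons = 8784 / 96500 = 0.09103 mol
2H⁺ + 2e⁻ → H₂, so n(H₂) = 0.09103 / 2 = 0.04552 mol
V = 0.04552 × 24.0 = 1.092 L
= 1090 mL

1090 mL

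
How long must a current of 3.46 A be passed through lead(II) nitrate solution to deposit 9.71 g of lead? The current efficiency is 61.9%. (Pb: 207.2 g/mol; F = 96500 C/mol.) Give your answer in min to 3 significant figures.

70.4 min

n(Pb) = 9.71 / 207.2 = 0.04686 mol
Pb²⁺ + 2e⁻ → Pb, so n(e⁻) = 2 × 0.04686 = 0.09372 mol
Q = 0.09372 × 96500 / 0.619 = 14610 C
t = Q / I = 14610 / 3.46 = 4223 s = 70.4 min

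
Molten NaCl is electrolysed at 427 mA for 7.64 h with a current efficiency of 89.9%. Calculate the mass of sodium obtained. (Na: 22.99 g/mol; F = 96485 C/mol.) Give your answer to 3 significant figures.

2.52 g

Q = 0.427 × 27504 = 11740 C
n(e⁻) = 11740 / 96485 = 0.1217 mol
Na⁺ + e⁻ → Na, so theoretical m(Na) = 0.1217 × 22.99 = 2.798 g
Actual mass = 89.9% × 2.798 = 2.52 g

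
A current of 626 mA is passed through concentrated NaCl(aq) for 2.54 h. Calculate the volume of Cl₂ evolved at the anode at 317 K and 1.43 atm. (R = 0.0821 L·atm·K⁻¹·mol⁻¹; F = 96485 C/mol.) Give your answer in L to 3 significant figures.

Q = It = 0.626 × 9144 = 5724 C
Moles of electrons = 5724 / 96485 = 0.05933 mol
2Cl⁻ → Cl₂ + 2e⁻, so n(Cl₂) = 0.05933 / 2 = 0.02967 mol
V = nRT/P = 0.02967 × 0.0821 × 317 / 1.43 = 0.5400 L

0.540 L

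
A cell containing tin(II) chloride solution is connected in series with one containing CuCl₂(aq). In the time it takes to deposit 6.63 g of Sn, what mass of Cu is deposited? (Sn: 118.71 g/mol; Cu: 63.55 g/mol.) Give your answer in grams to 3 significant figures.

3.55 g

n(Sn) = 6.63 / 118.71 = 0.05585 mol
Sn²⁺ + 2e⁻ → Sn, so n(e⁻) = 2 × 0.05585 = 0.1117 mol
Since the cells are in series, n(e⁻) in the Cu cell is also 0.1117 mol.
Cu²⁺ + 2e⁻ → Cu, so n(Cu) = 0.1117 / 2 = 0.05585 mol
m(Cu) = 0.05585 × 63.55 = 3.55 g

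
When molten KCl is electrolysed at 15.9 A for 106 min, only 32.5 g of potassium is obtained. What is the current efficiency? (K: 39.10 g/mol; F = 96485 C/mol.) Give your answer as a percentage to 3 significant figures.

79.3%

Q = 15.9 × 6360 = 1.011×10^5 C
n(e⁻) = 1.011×10^5 / 96485 = 1.048 mol
K⁺ + e⁻ → K, so theoretical n(K) = 1.048 mol → 40.98 g
Efficiency = 32.5 / 40.98 = 0.7931 = 79.3%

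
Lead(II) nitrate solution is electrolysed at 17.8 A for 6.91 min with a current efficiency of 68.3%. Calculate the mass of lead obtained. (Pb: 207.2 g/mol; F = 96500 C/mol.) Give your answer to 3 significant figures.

5.41 g

Q = 17.8 × 414.6 = 7380 C
n(e⁻) = 7380 / 96500 = 0.07648 mol
Pb²⁺ + 2e⁻ → Pb, so theoretical m(Pb) = 0.03824 × 207.2 = 7.923 g
Actual mass = 68.3% × 7.923 = 5.41 g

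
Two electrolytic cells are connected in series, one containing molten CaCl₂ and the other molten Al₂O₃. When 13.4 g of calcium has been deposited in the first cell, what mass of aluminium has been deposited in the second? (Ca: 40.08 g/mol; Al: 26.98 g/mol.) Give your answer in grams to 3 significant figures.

n(Ca) = 13.4 / 40.08 = 0.3343 mol
Ca²⁺ + 2e⁻ → Ca, so n(e⁻) = 2 × 0.3343 = 0.6686 mol
Since the cells are in series, n(e⁻) in the Al cell is also 0.6686 mol.
Al³⁺ + 3e⁻ → Al, so n(Al) = 0.6686 / 3 = 0.2229 mol
m(Al) = 0.2229 × 26.98 = 6.01 g

6.01 g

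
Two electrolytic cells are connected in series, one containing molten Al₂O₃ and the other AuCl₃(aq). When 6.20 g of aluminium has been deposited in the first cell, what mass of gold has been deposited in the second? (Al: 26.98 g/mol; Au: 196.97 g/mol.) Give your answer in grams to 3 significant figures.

n(Al) = 6.20 / 26.98 = 0.2298 mol
Al³⁺ + 3e⁻ → Al, so n(e⁻) = 3 × 0.2298 = 0.6894 mol
The cells are in series, so the same charge (and hence the same n(e⁻) = 0.6894 mol) passes through both.
Au³⁺ + 3e⁻ → Au, so n(Au) = 0.6894 / 3 = 0.2298 mol
m(Au) = 0.2298 × 196.97 = 45.3 g

45.3 g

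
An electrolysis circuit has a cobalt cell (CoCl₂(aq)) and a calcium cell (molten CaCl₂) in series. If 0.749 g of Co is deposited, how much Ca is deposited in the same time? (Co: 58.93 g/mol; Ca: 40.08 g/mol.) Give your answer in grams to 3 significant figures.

0.509 g

n(Co) = 0.749 / 58.93 = 0.01271 mol
Co²⁺ + 2e⁻ → Co, so n(e⁻) = 2 × 0.01271 = 0.02542 mol
In series, the same 0.02542 mol of electrons flows through the second cell.
Ca²⁺ + 2e⁻ → Ca, so n(Ca) = 0.02542 / 2 = 0.01271 mol
m(Ca) = 0.01271 × 40.08 = 0.509 g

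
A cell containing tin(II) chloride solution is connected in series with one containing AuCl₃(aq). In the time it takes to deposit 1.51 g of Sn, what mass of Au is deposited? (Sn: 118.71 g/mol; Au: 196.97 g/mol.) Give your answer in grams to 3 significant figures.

1.67 g

n(Sn) = 1.51 / 118.71 = 0.01272 mol
Sn²⁺ + 2e⁻ → Sn, so n(e⁻) = 2 × 0.01272 = 0.02544 mol
The cells are in series, so the same charge (and hence the same n(e⁻) = 0.02544 mol) passes through both.
Au³⁺ + 3e⁻ → Au, so n(Au) = 0.02544 / 3 = 0.008480 mol
m(Au) = 0.008480 × 196.97 = 1.67 g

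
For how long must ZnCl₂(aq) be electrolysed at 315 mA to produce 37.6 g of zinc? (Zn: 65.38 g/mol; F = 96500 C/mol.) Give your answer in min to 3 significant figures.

n(Zn) = 37.6 / 65.38 = 0.5751 mol
Zn²⁺ + 2e⁻ → Zn, so n(e⁻) = 2 × 0.5751 = 1.150 mol
Q = 1.150 × 96500 = 1.110×10^5 C
t = Q / I = 1.110×10^5 / 0.315 = 3.524×10^5 s = 5870 min

5870 min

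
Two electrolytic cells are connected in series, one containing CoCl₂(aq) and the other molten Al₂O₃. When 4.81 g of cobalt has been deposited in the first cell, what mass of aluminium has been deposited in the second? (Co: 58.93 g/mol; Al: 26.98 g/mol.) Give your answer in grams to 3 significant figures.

1.47 g

n(Co) = 4.81 / 58.93 = 0.08162 mol
Co²⁺ + 2e⁻ → Co, so n(e⁻) = 2 × 0.08162 = 0.1632 mol
In series, the same 0.1632 mol of electrons flows through the second cell.
Al³⁺ + 3e⁻ → Al, so n(Al) = 0.1632 / 3 = 0.05440 mol
m(Al) = 0.05440 × 26.98 = 1.47 g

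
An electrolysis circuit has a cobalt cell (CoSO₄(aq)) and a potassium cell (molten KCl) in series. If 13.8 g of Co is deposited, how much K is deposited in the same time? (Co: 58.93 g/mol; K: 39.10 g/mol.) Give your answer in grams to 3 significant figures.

18.3 g

n(Co) = 13.8 / 58.93 = 0.2342 mol
Co²⁺ + 2e⁻ → Co, so n(e⁻) = 2 × 0.2342 = 0.4684 mol
In series, the same 0.4684 mol of electrons flows through the second cell.
K⁺ + e⁻ → K, so n(K) = 0.4684 mol
m(K) = 0.4684 × 39.10 = 18.3 g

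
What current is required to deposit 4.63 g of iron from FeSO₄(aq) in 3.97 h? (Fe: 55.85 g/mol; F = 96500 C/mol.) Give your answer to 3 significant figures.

n(Fe) = 4.63 / 55.85 = 0.08290 mol
Fe²⁺ + 2e⁻ → Fe, so n(e⁻) = 2 × 0.08290 = 0.1658 mol
Q = 0.1658 × 96500 = 16000 C
I = Q / t = 16000 / 14292 s = 1.12 A

1.12 A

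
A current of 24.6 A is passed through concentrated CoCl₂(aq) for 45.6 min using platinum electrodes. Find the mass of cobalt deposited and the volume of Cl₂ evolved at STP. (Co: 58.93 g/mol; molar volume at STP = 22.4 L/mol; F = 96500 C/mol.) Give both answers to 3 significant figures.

20.6 g Co; 7.81 L Cl₂

Q = 24.6 × 2736 = 67310 C; n(e⁻) = 67310 / 96500 = 0.6975 mol
Cathode: Co²⁺ + 2e⁻ → Co → n(Co) = 0.6975/2 = 0.3488 mol → 20.6 g
Anode: 2Cl⁻ → Cl₂ + 2e⁻ → n(Cl₂) = 0.6975/2 = 0.3488 mol → 7.81 L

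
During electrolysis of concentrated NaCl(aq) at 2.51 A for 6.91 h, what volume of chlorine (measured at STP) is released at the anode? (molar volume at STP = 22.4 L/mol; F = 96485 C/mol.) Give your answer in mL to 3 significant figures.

7250 mL

Q = 2.51 A × 24876 s = 62440 C
n(e⁻) = 62440 / 96485 = 0.6471 mol
2Cl⁻ → Cl₂ + 2e⁻, so n(Cl₂) = 0.6471 / 2 = 0.3236 mol
V = 0.3236 × 22.4 = 7.249 L
= 7250 mL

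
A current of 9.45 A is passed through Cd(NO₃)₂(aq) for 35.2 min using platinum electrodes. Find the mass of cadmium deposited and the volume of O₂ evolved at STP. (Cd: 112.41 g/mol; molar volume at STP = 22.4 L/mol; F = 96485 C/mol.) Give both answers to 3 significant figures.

11.6 g Cd; 1.16 L O₂

Q = 9.45 × 2112 = 19960 C; n(e⁻) = 19960 / 96485 = 0.2069 mol
Cathode: Cd²⁺ + 2e⁻ → Cd → n(Cd) = 0.2069/2 = 0.1035 mol → 11.6 g
Anode: 2H₂O → O₂ + 4H⁺ + 4e⁻ → n(O₂) = 0.2069/4 = 0.05173 mol → 1.16 L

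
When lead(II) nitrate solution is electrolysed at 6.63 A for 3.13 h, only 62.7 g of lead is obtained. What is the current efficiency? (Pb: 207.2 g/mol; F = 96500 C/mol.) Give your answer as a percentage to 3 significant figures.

Q = 6.63 × 11268 = 74710 C
n(e⁻) = 74710 / 96500 = 0.7742 mol
Pb²⁺ + 2e⁻ → Pb, so theoretical n(Pb) = 0.3871 mol → 80.21 g
Efficiency = 62.7 / 80.21 = 0.7817 = 78.2%

78.2%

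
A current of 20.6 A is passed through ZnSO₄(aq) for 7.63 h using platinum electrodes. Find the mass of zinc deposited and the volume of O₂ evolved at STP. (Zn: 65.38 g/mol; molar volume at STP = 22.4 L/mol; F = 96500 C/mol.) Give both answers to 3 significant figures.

192 g Zn; 32.8 L O₂

Q = 20.6 × 27468 = 5.658×10^5 C; n(e⁻) = 5.658×10^5 / 96500 = 5.863 mol
Cathode: Zn²⁺ + 2e⁻ → Zn → n(Zn) = 5.863/2 = 2.932 mol → 192 g
Anode: 2H₂O → O₂ + 4H⁺ + 4e⁻ → n(O₂) = 5.863/4 = 1.466 mol → 32.8 L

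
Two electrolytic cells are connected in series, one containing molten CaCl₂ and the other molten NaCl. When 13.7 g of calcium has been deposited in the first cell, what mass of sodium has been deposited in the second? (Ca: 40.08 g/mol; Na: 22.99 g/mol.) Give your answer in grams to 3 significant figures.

15.7 g

n(Ca) = 13.7 / 40.08 = 0.3418 mol
Ca²⁺ + 2e⁻ → Ca, so n(e⁻) = 2 × 0.3418 = 0.6836 mol
Since the cells are in series, n(e⁻) in the Na cell is also 0.6836 mol.
Na⁺ + e⁻ → Na, so n(Na) = 0.6836 mol
m(Na) = 0.6836 × 22.99 = 15.7 g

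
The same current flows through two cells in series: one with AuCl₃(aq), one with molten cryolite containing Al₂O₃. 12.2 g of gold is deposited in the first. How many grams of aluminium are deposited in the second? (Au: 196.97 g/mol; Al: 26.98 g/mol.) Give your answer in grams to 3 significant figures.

1.67 g

n(Au) = 12.2 / 196.97 = 0.06194 mol
Au³⁺ + 3e⁻ → Au, so n(e⁻) = 3 × 0.06194 = 0.1858 mol
In series, the same 0.1858 mol of electrons flows through the second cell.
Al³⁺ + 3e⁻ → Al, so n(Al) = 0.1858 / 3 = 0.06193 mol
m(Al) = 0.06193 × 26.98 = 1.67 g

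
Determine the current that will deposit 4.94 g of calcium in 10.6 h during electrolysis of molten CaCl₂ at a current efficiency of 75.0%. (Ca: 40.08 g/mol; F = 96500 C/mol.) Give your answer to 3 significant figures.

n(Ca) = 4.94 / 40.08 = 0.1233 mol
Ca²⁺ + 2e⁻ → Ca, so n(e⁻) = 2 × 0.1233 = 0.2466 mol
Q = 0.2466 × 96500 / 0.750 = 31730 C
I = Q / t = 31730 / 38160 s = 0.831 A

0.831 A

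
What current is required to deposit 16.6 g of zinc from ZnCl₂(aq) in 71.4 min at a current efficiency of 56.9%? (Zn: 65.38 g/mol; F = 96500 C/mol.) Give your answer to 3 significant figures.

n(Zn) = 16.6 / 65.38 = 0.2539 mol
Zn²⁺ + 2e⁻ → Zn, so n(e⁻) = 2 × 0.2539 = 0.5078 mol
Q = 0.5078 × 96500 / 0.569 = 86120 C
I = Q / t = 86120 / 4284 s = 20.1 A

20.1 A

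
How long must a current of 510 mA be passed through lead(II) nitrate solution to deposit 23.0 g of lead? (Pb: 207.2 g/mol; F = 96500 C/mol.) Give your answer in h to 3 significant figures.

n(Pb) = 23.0 / 207.2 = 0.1110 mol
Pb²⁺ + 2e⁻ → Pb, so n(e⁻) = 2 × 0.1110 = 0.2220 mol
Q = 0.2220 × 96500 = 21420 C
t = Q / I = 21420 / 0.510 = 42000 s = 11.7 h

11.7 h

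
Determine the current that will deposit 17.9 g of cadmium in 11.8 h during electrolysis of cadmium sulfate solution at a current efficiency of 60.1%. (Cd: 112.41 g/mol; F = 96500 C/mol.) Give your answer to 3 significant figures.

1.20 A

n(Cd) = 17.9 / 112.41 = 0.1592 mol
Cd²⁺ + 2e⁻ → Cd, so n(e⁻) = 2 × 0.1592 = 0.3184 mol
Q = 0.3184 × 96500 / 0.601 = 51120 C
I = Q / t = 51120 / 42480 s = 1.20 A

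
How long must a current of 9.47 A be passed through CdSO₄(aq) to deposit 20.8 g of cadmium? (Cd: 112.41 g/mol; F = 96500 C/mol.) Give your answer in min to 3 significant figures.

62.9 min

n(Cd) = 20.8 / 112.41 = 0.1850 mol
Cd²⁺ + 2e⁻ → Cd, so n(e⁻) = 2 × 0.1850 = 0.3700 mol
Q = 0.3700 × 96500 = 35710 C
t = Q / I = 35710 / 9.47 = 3771 s = 62.9 min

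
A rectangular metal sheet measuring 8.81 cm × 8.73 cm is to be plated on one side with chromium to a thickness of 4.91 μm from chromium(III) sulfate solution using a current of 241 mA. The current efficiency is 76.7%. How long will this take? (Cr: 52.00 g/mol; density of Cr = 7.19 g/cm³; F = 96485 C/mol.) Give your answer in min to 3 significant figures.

136 min

Plated area = 8.81 × 8.73 = 76.91 cm²
Volume = 76.91 × 4.91×10⁻⁴ cm = 0.03776 cm³
m(Cr) = 0.03776 × 7.19 = 0.2715 g
n(Cr) = 0.2715 / 52.00 = 0.005221 mol; n(e⁻) = 3 × 0.005221 = 0.01566 mol
Q = 0.01566 × 96485 / 0.767 = 1970 C
t = 1970 / 0.241 = 8174 s = 136 min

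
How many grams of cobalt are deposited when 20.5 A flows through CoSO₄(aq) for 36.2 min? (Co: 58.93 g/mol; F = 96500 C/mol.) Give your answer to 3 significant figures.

Charge passed = 20.5 × 2172 = 44530 C
Moles of electrons = 44530 / 96500 = 0.4615 mol
Co²⁺ + 2e⁻ → Co, so n(Co) = 0.4615 / 2 = 0.2308 mol
m = 0.2308 × 58.93 = 13.6 g

13.6 g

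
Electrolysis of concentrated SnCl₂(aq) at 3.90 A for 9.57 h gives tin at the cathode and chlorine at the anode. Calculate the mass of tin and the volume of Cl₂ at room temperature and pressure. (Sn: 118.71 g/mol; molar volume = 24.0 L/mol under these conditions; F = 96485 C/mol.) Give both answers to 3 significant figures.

Q = 3.90 × 34452 = 1.344×10^5 C; n(e⁻) = 1.344×10^5 / 96485 = 1.393 mol
Cathode: Sn²⁺ + 2e⁻ → Sn → n(Sn) = 1.393/2 = 0.6965 mol → 82.7 g
Anode: 2Cl⁻ → Cl₂ + 2e⁻ → n(Cl₂) = 1.393/2 = 0.6965 mol → 16.7 L

82.7 g Sn; 16.7 L Cl₂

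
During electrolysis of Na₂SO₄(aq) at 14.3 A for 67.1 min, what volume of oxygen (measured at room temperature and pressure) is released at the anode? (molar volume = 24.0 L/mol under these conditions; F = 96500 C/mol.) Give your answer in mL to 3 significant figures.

3580 mL

Q = It = 14.3 × 4026 = 57570 C
Moles of electrons = 57570 / 96500 = 0.5966 mol
2H₂O → O₂ + 4H⁺ + 4e⁻, so n(O₂) = 0.5966 / 4 = 0.1492 mol
V = 0.1492 × 24.0 = 3.581 L
= 3580 mL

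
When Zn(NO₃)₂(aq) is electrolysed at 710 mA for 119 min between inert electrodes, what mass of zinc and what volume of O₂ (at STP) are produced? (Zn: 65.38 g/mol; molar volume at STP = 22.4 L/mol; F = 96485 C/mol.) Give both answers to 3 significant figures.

1.72 g Zn; 0.294 L O₂

Q = 0.710 × 7140 = 5069 C; n(e⁻) = 5069 / 96485 = 0.05254 mol
Cathode: Zn²⁺ + 2e⁻ → Zn → n(Zn) = 0.05254/2 = 0.02627 mol → 1.72 g
Anode: 2H₂O → O₂ + 4H⁺ + 4e⁻ → n(O₂) = 0.05254/4 = 0.01314 mol → 0.294 L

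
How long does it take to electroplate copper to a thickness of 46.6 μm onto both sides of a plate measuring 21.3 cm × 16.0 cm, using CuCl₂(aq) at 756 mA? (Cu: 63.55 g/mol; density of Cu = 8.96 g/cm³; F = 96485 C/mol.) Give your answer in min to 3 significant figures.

Plated area = 2 × 21.3 × 16.0 = 681.6 cm²
Volume = 681.6 × 46.6×10⁻⁴ cm = 3.176 cm³
m(Cu) = 3.176 × 8.96 = 28.46 g
n(Cu) = 28.46 / 63.55 = 0.4478 mol; n(e⁻) = 2 × 0.4478 = 0.8956 mol
Q = 0.8956 × 96485 = 86410 C
t = 86410 / 0.756 = 1.143×10^5 s = 1910 min

1910 min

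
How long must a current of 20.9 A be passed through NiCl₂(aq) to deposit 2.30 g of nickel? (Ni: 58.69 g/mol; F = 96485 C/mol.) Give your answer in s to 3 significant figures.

n(Ni) = 2.30 / 58.69 = 0.03919 mol
Ni²⁺ + 2e⁻ → Ni, so n(e⁻) = 2 × 0.03919 = 0.07838 mol
Q = 0.07838 × 96485 = 7562 C
t = Q / I = 7562 / 20.9 = 361.8 s

362 s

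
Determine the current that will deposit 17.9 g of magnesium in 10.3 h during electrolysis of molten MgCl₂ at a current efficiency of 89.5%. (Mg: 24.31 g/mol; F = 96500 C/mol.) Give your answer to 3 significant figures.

n(Mg) = 17.9 / 24.31 = 0.7363 mol
Mg²⁺ + 2e⁻ → Mg, so n(e⁻) = 2 × 0.7363 = 1.473 mol
Q = 1.473 × 96500 / 0.895 = 1.588×10^5 C
I = Q / t = 1.588×10^5 / 37080 s = 4.28 A

4.28 A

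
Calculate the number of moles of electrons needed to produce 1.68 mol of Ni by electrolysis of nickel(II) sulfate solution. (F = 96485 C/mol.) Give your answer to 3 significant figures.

3.36 mol

Ni²⁺ + 2e⁻ → Ni, so n(e⁻) = 2 × 1.68 = 3.360 mol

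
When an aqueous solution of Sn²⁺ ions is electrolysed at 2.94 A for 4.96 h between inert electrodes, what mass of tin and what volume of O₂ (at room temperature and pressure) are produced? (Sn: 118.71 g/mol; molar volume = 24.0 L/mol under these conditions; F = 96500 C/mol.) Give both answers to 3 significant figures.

Q = 2.94 × 17856 = 52500 C; n(e⁻) = 52500 / 96500 = 0.5440 mol
Cathode: Sn²⁺ + 2e⁻ → Sn → n(Sn) = 0.5440/2 = 0.2720 mol → 32.3 g
Anode: 2H₂O → O₂ + 4H⁺ + 4e⁻ → n(O₂) = 0.5440/4 = 0.1360 mol → 3.26 L

32.3 g Sn; 3.26 L O₂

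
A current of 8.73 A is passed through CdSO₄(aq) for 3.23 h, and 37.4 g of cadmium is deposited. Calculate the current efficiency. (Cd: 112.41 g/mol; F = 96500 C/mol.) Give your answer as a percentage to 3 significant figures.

63.3%

Q = 8.73 × 11628 = 1.015×10^5 C
n(e⁻) = 1.015×10^5 / 96500 = 1.052 mol
Cd²⁺ + 2e⁻ → Cd, so theoretical n(Cd) = 0.5260 mol → 59.13 g
Efficiency = 37.4 / 59.13 = 0.6325 = 63.3%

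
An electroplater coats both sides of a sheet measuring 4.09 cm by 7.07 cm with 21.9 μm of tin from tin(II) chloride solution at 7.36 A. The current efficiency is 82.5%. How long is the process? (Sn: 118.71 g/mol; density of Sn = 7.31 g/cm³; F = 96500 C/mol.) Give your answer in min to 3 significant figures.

4.13 min

Plated area = 2 × 4.09 × 7.07 = 57.83 cm²
Volume = 57.83 × 21.9×10⁻⁴ cm = 0.1266 cm³
m(Sn) = 0.1266 × 7.31 = 0.9254 g
n(Sn) = 0.9254 / 118.71 = 0.007795 mol; n(e⁻) = 2 × 0.007795 = 0.01559 mol
Q = 0.01559 × 96500 / 0.825 = 1824 C
t = 1824 / 7.36 = 247.8 s = 4.13 min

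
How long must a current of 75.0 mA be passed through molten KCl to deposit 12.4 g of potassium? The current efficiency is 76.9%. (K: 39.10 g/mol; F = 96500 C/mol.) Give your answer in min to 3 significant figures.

8840 min

n(K) = 12.4 / 39.10 = 0.3171 mol
K⁺ + e⁻ → K, so n(e⁻) = 0.3171 mol
Q = 0.3171 × 96500 / 0.769 = 39790 C
t = Q / I = 39790 / 0.0750 = 5.305×10^5 s = 8840 min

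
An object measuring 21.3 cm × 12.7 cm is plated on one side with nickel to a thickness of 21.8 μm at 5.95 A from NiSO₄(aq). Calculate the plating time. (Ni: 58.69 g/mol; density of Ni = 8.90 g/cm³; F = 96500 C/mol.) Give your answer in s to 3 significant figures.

2900 s

Plated area = 21.3 × 12.7 = 270.5 cm²
Volume = 270.5 × 21.8×10⁻⁴ cm = 0.5897 cm³
m(Ni) = 0.5897 × 8.90 = 5.248 g
n(Ni) = 5.248 / 58.69 = 0.08942 mol; n(e⁻) = 2 × 0.08942 = 0.1788 mol
Q = 0.1788 × 96500 = 17250 C
t = 17250 / 5.95 = 2899 s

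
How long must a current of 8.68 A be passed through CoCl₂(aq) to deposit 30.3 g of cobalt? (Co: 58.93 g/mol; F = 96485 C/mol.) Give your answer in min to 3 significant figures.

n(Co) = 30.3 / 58.93 = 0.5142 mol
Co²⁺ + 2e⁻ → Co, so n(e⁻) = 2 × 0.5142 = 1.028 mol
Q = 1.028 × 96485 = 99190 C
t = Q / I = 99190 / 8.68 = 11430 s = 191 min

191 min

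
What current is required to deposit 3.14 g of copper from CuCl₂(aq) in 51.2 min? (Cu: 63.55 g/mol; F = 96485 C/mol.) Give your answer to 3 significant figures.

3.10 A

n(Cu) = 3.14 / 63.55 = 0.04941 mol
Cu²⁺ + 2e⁻ → Cu, so n(e⁻) = 2 × 0.04941 = 0.09882 mol
Q = 0.09882 × 96485 = 9535 C
I = Q / t = 9535 / 3072 s = 3.10 A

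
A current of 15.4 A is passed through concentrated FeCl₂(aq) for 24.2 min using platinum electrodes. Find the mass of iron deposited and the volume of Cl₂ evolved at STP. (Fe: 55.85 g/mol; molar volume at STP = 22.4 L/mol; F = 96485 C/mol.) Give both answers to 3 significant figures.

Q = 15.4 × 1452 = 22360 C; n(e⁻) = 22360 / 96485 = 0.2317 mol
Cathode: Fe²⁺ + 2e⁻ → Fe → n(Fe) = 0.2317/2 = 0.1159 mol → 6.47 g
Anode: 2Cl⁻ → Cl₂ + 2e⁻ → n(Cl₂) = 0.2317/2 = 0.1159 mol → 2.60 L

6.47 g Fe; 2.60 L Cl₂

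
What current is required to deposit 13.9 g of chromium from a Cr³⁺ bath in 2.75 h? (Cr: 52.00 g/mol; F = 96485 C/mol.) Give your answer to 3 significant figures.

n(Cr) = 13.9 / 52.00 = 0.2673 mol
Cr³⁺ + 3e⁻ → Cr, so n(e⁻) = 3 × 0.2673 = 0.8019 mol
Q = 0.8019 × 96485 = 77370 C
I = Q / t = 77370 / 9900 s = 7.82 A

7.82 A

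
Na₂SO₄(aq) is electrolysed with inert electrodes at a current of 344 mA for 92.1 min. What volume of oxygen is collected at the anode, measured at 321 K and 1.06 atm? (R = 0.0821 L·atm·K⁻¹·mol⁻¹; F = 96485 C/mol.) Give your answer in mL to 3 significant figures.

Q = It = 0.344 × 5526 = 1901 C
n(e⁻) = Q/F = 1901/96485 = 0.01970 mol
2H₂O → O₂ + 4H⁺ + 4e⁻, so n(O₂) = 0.01970 / 4 = 0.004925 mol
V = nRT/P = 0.004925 × 0.0821 × 321 / 1.06 = 0.1224 L
= 122 mL

122 mL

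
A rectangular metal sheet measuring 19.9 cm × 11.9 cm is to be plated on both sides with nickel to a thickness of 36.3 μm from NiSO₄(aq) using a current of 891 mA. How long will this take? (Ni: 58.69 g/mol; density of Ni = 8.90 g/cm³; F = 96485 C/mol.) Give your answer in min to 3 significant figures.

941 min

Plated area = 2 × 19.9 × 11.9 = 473.6 cm²
Volume = 473.6 × 36.3×10⁻⁴ cm = 1.719 cm³
m(Ni) = 1.719 × 8.90 = 15.30 g
n(Ni) = 15.30 / 58.69 = 0.2607 mol; n(e⁻) = 2 × 0.2607 = 0.5214 mol
Q = 0.5214 × 96485 = 50310 C
t = 50310 / 0.891 = 56460 s = 941 min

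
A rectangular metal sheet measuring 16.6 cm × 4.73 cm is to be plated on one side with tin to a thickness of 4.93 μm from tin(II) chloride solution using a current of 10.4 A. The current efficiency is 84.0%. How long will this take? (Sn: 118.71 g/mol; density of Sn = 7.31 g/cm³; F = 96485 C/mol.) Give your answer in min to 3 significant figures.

0.878 min

Plated area = 16.6 × 4.73 = 78.52 cm²
Volume = 78.52 × 4.93×10⁻⁴ cm = 0.03871 cm³
m(Sn) = 0.03871 × 7.31 = 0.2830 g
n(Sn) = 0.2830 / 118.71 = 0.002384 mol; n(e⁻) = 2 × 0.002384 = 0.004768 mol
Q = 0.004768 × 96485 / 0.840 = 547.7 C
t = 547.7 / 10.4 = 52.66 s = 0.878 min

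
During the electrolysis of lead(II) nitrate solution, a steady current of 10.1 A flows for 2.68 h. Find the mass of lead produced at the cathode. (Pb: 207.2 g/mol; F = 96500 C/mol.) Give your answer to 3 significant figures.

Q = 10.1 A × 9648 s = 97440 C
Moles of electrons = 97440 / 96500 = 1.010 mol
Pb²⁺ + 2e⁻ → Pb, so n(Pb) = 1.010 / 2 = 0.5050 mol
m = 0.5050 × 207.2 = 105 g

105 g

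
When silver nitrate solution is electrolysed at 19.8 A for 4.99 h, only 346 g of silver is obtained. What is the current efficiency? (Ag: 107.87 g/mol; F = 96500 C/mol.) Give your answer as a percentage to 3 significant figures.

87.0%

Q = 19.8 × 17964 = 3.557×10^5 C
n(e⁻) = 3.557×10^5 / 96500 = 3.686 mol
Ag⁺ + e⁻ → Ag, so theoretical n(Ag) = 3.686 mol → 397.6 g
Efficiency = 346 / 397.6 = 0.8702 = 87.0%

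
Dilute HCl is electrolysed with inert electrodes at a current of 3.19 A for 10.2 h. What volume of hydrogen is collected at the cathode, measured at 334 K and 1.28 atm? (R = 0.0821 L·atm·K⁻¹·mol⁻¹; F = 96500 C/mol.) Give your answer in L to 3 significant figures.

Q = 3.19 A × 36720 s = 1.171×10^5 C
n(e⁻) = Q/F = 1.171×10^5/96500 = 1.213 mol
2H⁺ + 2e⁻ → H₂, so n(H₂) = 1.213 / 2 = 0.6065 mol
V = nRT/P = 0.6065 × 0.0821 × 334 / 1.28 = 12.99 L

13.0 L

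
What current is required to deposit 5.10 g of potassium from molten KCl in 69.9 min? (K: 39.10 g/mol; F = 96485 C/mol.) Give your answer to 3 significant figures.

3.00 A

n(K) = 5.10 / 39.10 = 0.1304 mol
K⁺ + e⁻ → K, so n(e⁻) = 0.1304 mol
Q = 0.1304 × 96485 = 12580 C
I = Q / t = 12580 / 4194 s = 3.00 A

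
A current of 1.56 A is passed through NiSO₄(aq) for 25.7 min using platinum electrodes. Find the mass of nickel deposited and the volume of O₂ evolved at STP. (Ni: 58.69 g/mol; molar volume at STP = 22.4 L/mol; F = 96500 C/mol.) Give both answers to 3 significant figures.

Q = 1.56 × 1542 = 2406 C; n(e⁻) = 2406 / 96500 = 0.02493 mol
Cathode: Ni²⁺ + 2e⁻ → Ni → n(Ni) = 0.02493/2 = 0.01247 mol → 0.732 g
Anode: 2H₂O → O₂ + 4H⁺ + 4e⁻ → n(O₂) = 0.02493/4 = 0.006233 mol → 0.140 L

0.732 g Ni; 0.140 L O₂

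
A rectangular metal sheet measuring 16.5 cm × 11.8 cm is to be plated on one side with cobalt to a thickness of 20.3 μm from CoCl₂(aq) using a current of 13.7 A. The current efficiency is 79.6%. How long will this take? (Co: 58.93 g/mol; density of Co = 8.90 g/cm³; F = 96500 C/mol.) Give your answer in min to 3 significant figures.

Plated area = 16.5 × 11.8 = 194.7 cm²
Volume = 194.7 × 20.3×10⁻⁴ cm = 0.3952 cm³
m(Co) = 0.3952 × 8.90 = 3.517 g
n(Co) = 3.517 / 58.93 = 0.05968 mol; n(e⁻) = 2 × 0.05968 = 0.1194 mol
Q = 0.1194 × 96500 / 0.796 = 14480 C
t = 14480 / 13.7 = 1057 s = 17.6 min

17.6 min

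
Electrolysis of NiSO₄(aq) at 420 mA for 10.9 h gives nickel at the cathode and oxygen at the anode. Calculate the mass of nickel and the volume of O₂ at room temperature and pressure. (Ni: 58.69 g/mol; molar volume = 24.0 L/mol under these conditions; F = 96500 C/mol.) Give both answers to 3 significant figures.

Q = 0.420 × 39240 = 16480 C; n(e⁻) = 16480 / 96500 = 0.1708 mol
Cathode: Ni²⁺ + 2e⁻ → Ni → n(Ni) = 0.1708/2 = 0.08540 mol → 5.01 g
Anode: 2H₂O → O₂ + 4H⁺ + 4e⁻ → n(O₂) = 0.1708/4 = 0.04270 mol → 1.02 L

5.01 g Ni; 1.02 L O₂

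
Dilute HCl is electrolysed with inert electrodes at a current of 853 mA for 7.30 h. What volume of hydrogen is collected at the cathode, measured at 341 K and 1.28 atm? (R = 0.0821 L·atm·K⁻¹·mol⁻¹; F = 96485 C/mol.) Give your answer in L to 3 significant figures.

2.54 L

Q = It = 0.853 × 26280 = 22420 C
n(e⁻) = 22420 / 96485 = 0.2324 mol
2H⁺ + 2e⁻ → H₂, so n(H₂) = 0.2324 / 2 = 0.1162 mol
V = nRT/P = 0.1162 × 0.0821 × 341 / 1.28 = 2.542 L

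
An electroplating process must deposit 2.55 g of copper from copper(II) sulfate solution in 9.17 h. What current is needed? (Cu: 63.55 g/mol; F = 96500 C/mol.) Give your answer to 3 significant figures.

0.235 A

n(Cu) = 2.55 / 63.55 = 0.04013 mol
Cu²⁺ + 2e⁻ → Cu, so n(e⁻) = 2 × 0.04013 = 0.08026 mol
Q = 0.08026 × 96500 = 7745 C
I = Q / t = 7745 / 33012 s = 0.235 A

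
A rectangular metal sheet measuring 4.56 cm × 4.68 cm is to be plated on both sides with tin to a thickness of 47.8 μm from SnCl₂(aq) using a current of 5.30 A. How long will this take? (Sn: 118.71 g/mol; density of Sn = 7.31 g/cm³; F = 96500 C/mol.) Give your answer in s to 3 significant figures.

457 s

Plated area = 2 × 4.56 × 4.68 = 42.68 cm²
Volume = 42.68 × 47.8×10⁻⁴ cm = 0.2040 cm³
m(Sn) = 0.2040 × 7.31 = 1.491 g
n(Sn) = 1.491 / 118.71 = 0.01256 mol; n(e⁻) = 2 × 0.01256 = 0.02512 mol
Q = 0.02512 × 96500 = 2424 C
t = 2424 / 5.30 = 457.4 s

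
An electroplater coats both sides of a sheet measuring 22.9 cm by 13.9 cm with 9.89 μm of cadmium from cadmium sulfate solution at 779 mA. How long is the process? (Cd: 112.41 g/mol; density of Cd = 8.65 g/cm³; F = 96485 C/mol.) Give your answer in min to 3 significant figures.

200 min

Plated area = 2 × 22.9 × 13.9 = 636.6 cm²
Volume = 636.6 × 9.89×10⁻⁴ cm = 0.6296 cm³
m(Cd) = 0.6296 × 8.65 = 5.446 g
n(Cd) = 5.446 / 112.41 = 0.04845 mol; n(e⁻) = 2 × 0.04845 = 0.09690 mol
Q = 0.09690 × 96485 = 9349 C
t = 9349 / 0.779 = 12000 s = 200 min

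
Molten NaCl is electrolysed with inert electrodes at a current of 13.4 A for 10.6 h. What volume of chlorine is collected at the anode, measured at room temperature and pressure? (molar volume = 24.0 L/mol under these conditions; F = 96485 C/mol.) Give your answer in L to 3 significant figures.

Charge passed = 13.4 × 38160 = 5.113×10^5 C
Moles of electrons = 5.113×10^5 / 96485 = 5.299 mol
2Cl⁻ → Cl₂ + 2e⁻, so n(Cl₂) = 5.299 / 2 = 2.650 mol
V = 2.650 × 24.0 = 63.60 L

63.6 L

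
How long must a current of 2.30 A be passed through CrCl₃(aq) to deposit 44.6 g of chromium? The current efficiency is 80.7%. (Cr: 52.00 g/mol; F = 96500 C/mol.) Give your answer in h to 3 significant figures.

37.2 h

n(Cr) = 44.6 / 52.00 = 0.8577 mol
Cr³⁺ + 3e⁻ → Cr, so n(e⁻) = 3 × 0.8577 = 2.573 mol
Q = 2.573 × 96500 / 0.807 = 3.077×10^5 C
t = Q / I = 3.077×10^5 / 2.30 = 1.338×10^5 s = 37.2 h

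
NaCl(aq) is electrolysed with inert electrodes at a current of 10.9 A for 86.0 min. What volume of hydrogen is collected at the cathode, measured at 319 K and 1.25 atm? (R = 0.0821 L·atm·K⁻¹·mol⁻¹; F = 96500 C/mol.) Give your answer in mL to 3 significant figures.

6110 mL

Charge passed = 10.9 × 5160 = 56240 C
Moles of electrons = 56240 / 96500 = 0.5828 mol
2H⁺ + 2e⁻ → H₂, so n(H₂) = 0.5828 / 2 = 0.2914 mol
V = nRT/P = 0.2914 × 0.0821 × 319 / 1.25 = 6.105 L
= 6110 mL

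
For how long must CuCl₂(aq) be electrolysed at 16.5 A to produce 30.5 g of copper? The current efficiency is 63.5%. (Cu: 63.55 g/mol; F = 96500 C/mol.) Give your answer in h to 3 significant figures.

n(Cu) = 30.5 / 63.55 = 0.4799 mol
Cu²⁺ + 2e⁻ → Cu, so n(e⁻) = 2 × 0.4799 = 0.9598 mol
Q = 0.9598 × 96500 / 0.635 = 1.459×10^5 C
t = Q / I = 1.459×10^5 / 16.5 = 8842 s = 2.46 h

2.46 h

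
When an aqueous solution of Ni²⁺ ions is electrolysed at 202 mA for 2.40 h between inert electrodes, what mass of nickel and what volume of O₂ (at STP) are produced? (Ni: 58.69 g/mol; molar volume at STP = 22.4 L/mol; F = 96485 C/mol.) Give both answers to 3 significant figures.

0.531 g Ni; 0.101 L O₂

Q = 0.202 × 8640 = 1745 C; n(e⁻) = 1745 / 96485 = 0.01809 mol
Cathode: Ni²⁺ + 2e⁻ → Ni → n(Ni) = 0.01809/2 = 0.009045 mol → 0.531 g
Anode: 2H₂O → O₂ + 4H⁺ + 4e⁻ → n(O₂) = 0.01809/4 = 0.004523 mol → 0.101 L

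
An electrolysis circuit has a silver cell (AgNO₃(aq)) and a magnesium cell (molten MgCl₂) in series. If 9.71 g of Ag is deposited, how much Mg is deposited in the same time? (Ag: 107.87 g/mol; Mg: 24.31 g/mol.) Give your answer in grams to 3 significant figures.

n(Ag) = 9.71 / 107.87 = 0.09002 mol
Ag⁺ + e⁻ → Ag, so n(e⁻) = 0.09002 mol
Since the cells are in series, n(e⁻) in the Mg cell is also 0.09002 mol.
Mg²⁺ + 2e⁻ → Mg, so n(Mg) = 0.09002 / 2 = 0.04501 mol
m(Mg) = 0.04501 × 24.31 = 1.09 g

1.09 g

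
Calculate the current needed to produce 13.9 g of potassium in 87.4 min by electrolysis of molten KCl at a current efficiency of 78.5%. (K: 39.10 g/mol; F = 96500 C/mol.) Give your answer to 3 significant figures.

8.33 A

n(K) = 13.9 / 39.10 = 0.3555 mol
K⁺ + e⁻ → K, so n(e⁻) = 0.3555 mol
Q = 0.3555 × 96500 / 0.785 = 43700 C
I = Q / t = 43700 / 5244 s = 8.33 A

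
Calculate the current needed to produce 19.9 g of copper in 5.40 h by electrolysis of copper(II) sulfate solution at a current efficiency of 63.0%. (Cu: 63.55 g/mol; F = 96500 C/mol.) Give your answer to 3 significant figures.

n(Cu) = 19.9 / 63.55 = 0.3131 mol
Cu²⁺ + 2e⁻ → Cu, so n(e⁻) = 2 × 0.3131 = 0.6262 mol
Q = 0.6262 × 96500 / 0.630 = 95920 C
I = Q / t = 95920 / 19440 s = 4.93 A

4.93 A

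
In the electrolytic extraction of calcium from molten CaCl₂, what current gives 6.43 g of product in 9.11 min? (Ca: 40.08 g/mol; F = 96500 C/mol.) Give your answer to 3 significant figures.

n(Ca) = 6.43 / 40.08 = 0.1604 mol
Ca²⁺ + 2e⁻ → Ca, so n(e⁻) = 2 × 0.1604 = 0.3208 mol
Q = 0.3208 × 96500 = 30960 C
I = Q / t = 30960 / 546.6 s = 56.6 A

56.6 A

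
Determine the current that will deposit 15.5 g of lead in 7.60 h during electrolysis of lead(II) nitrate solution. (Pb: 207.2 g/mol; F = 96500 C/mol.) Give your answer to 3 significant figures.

0.528 A

n(Pb) = 15.5 / 207.2 = 0.07481 mol
Pb²⁺ + 2e⁻ → Pb, so n(e⁻) = 2 × 0.07481 = 0.1496 mol
Q = 0.1496 × 96500 = 14440 C
I = Q / t = 14440 / 27360 s = 0.528 A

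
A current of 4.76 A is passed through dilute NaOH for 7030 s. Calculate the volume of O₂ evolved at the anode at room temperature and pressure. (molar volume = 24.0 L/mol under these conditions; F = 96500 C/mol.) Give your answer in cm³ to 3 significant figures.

Q = It = 4.76 × 7030 = 33460 C
n(e⁻) = Q/F = 33460/96500 = 0.3467 mol
2H₂O → O₂ + 4H⁺ + 4e⁻, so n(O₂) = 0.3467 / 4 = 0.08668 mol
V = 0.08668 × 24.0 = 2.080 L
= 2080 cm³

2080 cm³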